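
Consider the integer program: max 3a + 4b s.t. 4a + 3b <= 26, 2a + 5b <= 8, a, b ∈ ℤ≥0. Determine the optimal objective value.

(a,b)=(4,0) is feasible, giving 12.
(a,b)=(3,0) is feasible, giving 9.
The best lattice point is (4,0), giving 12.

12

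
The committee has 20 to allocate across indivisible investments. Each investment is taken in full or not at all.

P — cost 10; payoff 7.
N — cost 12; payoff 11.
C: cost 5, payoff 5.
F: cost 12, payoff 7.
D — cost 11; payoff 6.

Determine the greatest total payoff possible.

Allowing fractional choices, the relaxed optimum would be about 18.1, but investments are indivisible.
N + C: cost 12 + 5 = 17 ≤ 20, payoff 11 + 5 = 16.
P + C: cost 10 + 5 = 15 ≤ 20, payoff 7 + 5 = 12.
Best is N and C with total payoff 16.

16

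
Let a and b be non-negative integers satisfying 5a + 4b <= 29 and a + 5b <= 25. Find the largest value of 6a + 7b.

40

Relaxing integrality, the LP optimum is 44.86 at (a,b) = (2.14, 4.57), which is not an integer point.
(a,b)=(2,4): 5·2+4·4=26≤29, 1·2+5·4=22≤25, objective 40.
(a,b)=(3,3): 5·3+4·3=27≤29, 1·3+5·3=18≤25, objective 39.
Maximum is 40 at (a,b)=(2,4).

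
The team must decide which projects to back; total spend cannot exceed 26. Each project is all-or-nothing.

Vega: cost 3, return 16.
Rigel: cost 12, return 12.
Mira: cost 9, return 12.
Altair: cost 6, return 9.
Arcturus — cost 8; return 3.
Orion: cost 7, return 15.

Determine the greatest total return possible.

Take Vega, Mira, Altair, and Orion: cost 3 + 9 + 6 + 7 = 25 ≤ 26, return 16 + 12 + 9 + 15 = 52.
No other feasible combination does better.

52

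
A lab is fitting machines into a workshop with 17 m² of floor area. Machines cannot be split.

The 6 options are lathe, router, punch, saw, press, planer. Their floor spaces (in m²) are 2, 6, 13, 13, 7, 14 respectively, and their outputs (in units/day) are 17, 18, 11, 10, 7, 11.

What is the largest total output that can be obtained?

Allowing fractional choices, the relaxed optimum would be about 43.7, but machines are indivisible.
lathe + router: floor space 2 + 6 = 8 ≤ 17, output 17 + 18 = 35.
lathe + punch: floor space 2 + 13 = 15 ≤ 17, output 17 + 11 = 28.
lathe + router + press: floor space 2 + 6 + 7 = 15 ≤ 17, output 17 + 18 + 7 = 42.
Best is lathe, router, and press with total output 42.

42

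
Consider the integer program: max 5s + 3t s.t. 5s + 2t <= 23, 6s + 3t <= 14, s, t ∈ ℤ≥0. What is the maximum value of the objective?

12

The continuous relaxation peaks at (0, 4.67) with value 14.00; rounding to a feasible lattice point costs some objective.
(s,t)=(0,4): 5·0+2·4=8≤23, 6·0+3·4=12≤14, objective 12.
(s,t)=(0,3): 5·0+2·3=6≤23, 6·0+3·3=9≤14, objective 9.
No feasible integer point exceeds 12.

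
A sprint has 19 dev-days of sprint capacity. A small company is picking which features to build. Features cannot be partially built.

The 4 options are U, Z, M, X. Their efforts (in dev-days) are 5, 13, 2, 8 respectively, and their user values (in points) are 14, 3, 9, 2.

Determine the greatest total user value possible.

U + Z: effort 5 + 13 = 18 ≤ 19, user value 14 + 3 = 17.
U + M + X: effort 5 + 2 + 8 = 15 ≤ 19, user value 14 + 9 + 2 = 25.
U + M: effort 5 + 2 = 7 ≤ 19, user value 14 + 9 = 23.
Best is U, M, and X with total user value 25.

25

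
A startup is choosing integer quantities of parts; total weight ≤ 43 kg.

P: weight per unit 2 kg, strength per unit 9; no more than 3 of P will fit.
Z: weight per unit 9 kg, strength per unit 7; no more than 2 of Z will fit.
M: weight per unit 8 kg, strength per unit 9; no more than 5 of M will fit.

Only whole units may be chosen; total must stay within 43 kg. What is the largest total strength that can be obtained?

63

P has the best ratio (9/2); taking only P gives at most 3×9 = 27 (stopped by the supply cap of 3).
Mixing does better — 3×P and 4×M: weight 38 ≤ 43, strength 3·9 + 4·9 = 63.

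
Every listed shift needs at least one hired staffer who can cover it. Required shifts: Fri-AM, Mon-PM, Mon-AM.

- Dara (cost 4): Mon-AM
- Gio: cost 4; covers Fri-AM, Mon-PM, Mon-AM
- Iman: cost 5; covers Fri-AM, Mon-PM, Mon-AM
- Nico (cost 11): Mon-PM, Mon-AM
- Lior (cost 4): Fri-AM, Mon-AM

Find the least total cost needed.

4

Gio alone covers Fri-AM, Mon-PM, Mon-AM — every shift.
Total cost: 4.
No cover costs less than 4.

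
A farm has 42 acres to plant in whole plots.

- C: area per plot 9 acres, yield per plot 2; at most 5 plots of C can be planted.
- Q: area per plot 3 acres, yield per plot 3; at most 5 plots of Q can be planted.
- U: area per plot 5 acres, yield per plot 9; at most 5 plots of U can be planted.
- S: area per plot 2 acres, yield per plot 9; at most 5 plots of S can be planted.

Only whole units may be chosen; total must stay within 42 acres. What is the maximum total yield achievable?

This is a bounded integer knapsack.
S has the best ratio (9/2); taking only S gives at most 5×9 = 45 (stopped by the supply cap of 5).
Mixing does better — 2×Q, 5×U, and 5×S: area 41 ≤ 42, yield 2·3 + 5·9 + 5·9 = 96.

96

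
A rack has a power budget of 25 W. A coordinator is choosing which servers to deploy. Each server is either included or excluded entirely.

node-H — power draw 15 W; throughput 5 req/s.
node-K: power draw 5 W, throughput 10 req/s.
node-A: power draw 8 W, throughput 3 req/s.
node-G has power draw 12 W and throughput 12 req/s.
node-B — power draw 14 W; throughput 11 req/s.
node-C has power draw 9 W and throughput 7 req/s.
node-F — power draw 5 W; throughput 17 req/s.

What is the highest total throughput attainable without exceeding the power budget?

39

This is a 0-1 knapsack instance.
Take node-K, node-G, and node-F: power draw 5 + 12 + 5 = 22 ≤ 25, throughput 10 + 12 + 17 = 39.
No other feasible combination does better.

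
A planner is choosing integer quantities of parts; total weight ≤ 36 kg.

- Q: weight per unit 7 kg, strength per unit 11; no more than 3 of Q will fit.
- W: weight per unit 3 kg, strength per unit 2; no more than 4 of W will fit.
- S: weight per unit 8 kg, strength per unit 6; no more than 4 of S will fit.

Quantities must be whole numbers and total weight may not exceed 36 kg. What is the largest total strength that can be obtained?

43

3×Q, 1×W, and 1×S: weight 32 ≤ 36, strength 3·11 + 1·2 + 1·6 = 41.
3×Q, 2×W, and 1×S: weight 35 ≤ 36, strength 3·11 + 2·2 + 1·6 = 43.
Best is 43.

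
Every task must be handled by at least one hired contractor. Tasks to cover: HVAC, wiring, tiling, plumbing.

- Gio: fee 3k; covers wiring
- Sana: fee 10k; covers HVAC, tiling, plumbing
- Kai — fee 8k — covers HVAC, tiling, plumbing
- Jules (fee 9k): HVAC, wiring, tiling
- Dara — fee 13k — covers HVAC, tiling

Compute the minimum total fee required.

Choose Gio and Kai: together they cover HVAC, wiring, tiling, plumbing — every task.
Total fee: 3 + 8 = 11.

11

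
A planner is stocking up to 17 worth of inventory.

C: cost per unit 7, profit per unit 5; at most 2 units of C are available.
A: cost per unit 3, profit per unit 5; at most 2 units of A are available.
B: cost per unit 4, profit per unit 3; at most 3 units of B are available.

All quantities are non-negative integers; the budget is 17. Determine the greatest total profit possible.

18

Take 1×C, 2×A, and 1×B: cost 17 ≤ 17, profit 1·5 + 2·5 + 1·3 = 18.
A has the best ratio (5/3) and is taken to its limit of 2; remaining capacity is filled optimally with the others.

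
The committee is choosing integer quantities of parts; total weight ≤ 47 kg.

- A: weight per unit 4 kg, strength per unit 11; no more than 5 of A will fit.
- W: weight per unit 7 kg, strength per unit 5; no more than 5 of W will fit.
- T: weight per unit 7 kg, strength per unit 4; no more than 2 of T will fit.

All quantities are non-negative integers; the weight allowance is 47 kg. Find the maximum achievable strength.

70

5×A and 3×W: weight 41 ≤ 47, strength 5·11 + 3·5 = 70.
5×A, 2×W, and 1×T: weight 41 ≤ 47, strength 5·11 + 2·5 + 1·4 = 69.
Best is 70.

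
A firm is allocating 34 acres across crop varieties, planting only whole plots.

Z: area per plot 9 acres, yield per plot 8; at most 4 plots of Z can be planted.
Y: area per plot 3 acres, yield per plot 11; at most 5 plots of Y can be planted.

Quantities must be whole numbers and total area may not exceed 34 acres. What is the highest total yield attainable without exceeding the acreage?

71

2×Z and 5×Y: area 33 ≤ 34, yield 2·8 + 5·11 = 71.
1×Z and 5×Y: area 24 ≤ 34, yield 1·8 + 5·11 = 63.
Best is 71.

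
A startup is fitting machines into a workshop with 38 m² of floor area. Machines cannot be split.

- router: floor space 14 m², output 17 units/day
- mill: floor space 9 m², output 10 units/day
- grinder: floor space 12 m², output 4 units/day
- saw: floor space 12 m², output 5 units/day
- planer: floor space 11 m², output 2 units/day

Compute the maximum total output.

Allowing fractional choices, the relaxed optimum would be about 33.0, but machines are indivisible.
router + mill + grinder: floor space 14 + 9 + 12 = 35 ≤ 38, output 17 + 10 + 4 = 31.
router + mill + saw: floor space 14 + 9 + 12 = 35 ≤ 38, output 17 + 10 + 5 = 32.
router + mill + planer: floor space 14 + 9 + 11 = 34 ≤ 38, output 17 + 10 + 2 = 29.
Best is router, mill, and saw with total output 32.

32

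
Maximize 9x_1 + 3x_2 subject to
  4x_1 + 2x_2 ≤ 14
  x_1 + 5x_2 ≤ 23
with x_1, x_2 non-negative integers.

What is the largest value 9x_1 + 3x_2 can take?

30

(x_1,x_2)=(3,1): 4·3+2·1=14≤14, 1·3+5·1=8≤23, objective 30.
(x_1,x_2)=(3,0): 4·3+2·0=12≤14, 1·3+5·0=3≤23, objective 27.
(x_1,x_2)=(2,2): 4·2+2·2=12≤14, 1·2+5·2=12≤23, objective 24.
(x_1,x_2)=(2,1): 4·2+2·1=10≤14, 1·2+5·1=7≤23, objective 21.
Maximum is 30 at (x_1,x_2)=(3,1).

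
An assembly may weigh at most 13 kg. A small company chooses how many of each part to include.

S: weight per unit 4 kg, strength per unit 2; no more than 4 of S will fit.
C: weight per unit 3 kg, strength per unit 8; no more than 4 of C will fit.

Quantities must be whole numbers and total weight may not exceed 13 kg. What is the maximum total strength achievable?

Take 4×C: weight 12 ≤ 13, strength 4·8 = 32.
C has the best ratio (8/3) and is taken to its limit of 4; remaining capacity is filled optimally with the others.

32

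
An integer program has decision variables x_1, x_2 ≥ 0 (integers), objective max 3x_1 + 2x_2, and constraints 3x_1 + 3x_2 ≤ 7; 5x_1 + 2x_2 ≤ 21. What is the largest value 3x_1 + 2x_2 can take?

(x_1,x_2)=(2,0): 3·2+3·0=6≤7, 5·2+2·0=10≤21, objective 6.
(x_1,x_2)=(1,1): 3·1+3·1=6≤7, 5·1+2·1=7≤21, objective 5.
Maximum is 6 at (x_1,x_2)=(2,0).

6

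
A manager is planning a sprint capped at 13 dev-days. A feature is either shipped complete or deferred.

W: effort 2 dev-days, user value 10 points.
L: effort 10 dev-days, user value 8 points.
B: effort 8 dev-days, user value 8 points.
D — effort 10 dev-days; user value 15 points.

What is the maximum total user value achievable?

25

W + B: effort 2 + 8 = 10 ≤ 13, user value 10 + 8 = 18.
W + L: effort 2 + 10 = 12 ≤ 13, user value 10 + 8 = 18.
W + D: effort 2 + 10 = 12 ≤ 13, user value 10 + 15 = 25.
Best is W and D with total user value 25.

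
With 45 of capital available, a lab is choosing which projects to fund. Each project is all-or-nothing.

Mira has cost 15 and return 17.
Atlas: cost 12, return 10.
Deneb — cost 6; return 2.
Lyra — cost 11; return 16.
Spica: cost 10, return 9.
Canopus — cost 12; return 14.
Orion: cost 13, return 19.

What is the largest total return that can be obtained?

54

Allowing fractional choices, the relaxed optimum would be about 59.2, but projects are indivisible.
Mira + Lyra + Orion: cost 15 + 11 + 13 = 39 ≤ 45, return 17 + 16 + 19 = 52.
Mira + Deneb + Lyra + Orion: cost 15 + 6 + 11 + 13 = 45 ≤ 45, return 17 + 2 + 16 + 19 = 54.
Deneb + Lyra + Canopus + Orion: cost 6 + 11 + 12 + 13 = 42 ≤ 45, return 2 + 16 + 14 + 19 = 51.
Best is Mira, Deneb, Lyra, and Orion with total return 54.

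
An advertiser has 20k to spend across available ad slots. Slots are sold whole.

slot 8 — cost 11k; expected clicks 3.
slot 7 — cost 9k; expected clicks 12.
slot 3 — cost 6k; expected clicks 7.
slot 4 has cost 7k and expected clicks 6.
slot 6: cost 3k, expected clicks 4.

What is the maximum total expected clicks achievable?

This is an integer program with binary decision variables.
Allowing fractional choices, the relaxed optimum would be about 24.7, but ad slots are indivisible.
slot 7 + slot 4 + slot 6: cost 9 + 7 + 3 = 19 ≤ 20, expected clicks 12 + 6 + 4 = 22.
slot 7 + slot 3 + slot 6: cost 9 + 6 + 3 = 18 ≤ 20, expected clicks 12 + 7 + 4 = 23.
Best is slot 7, slot 3, and slot 6 with total expected clicks 23.

23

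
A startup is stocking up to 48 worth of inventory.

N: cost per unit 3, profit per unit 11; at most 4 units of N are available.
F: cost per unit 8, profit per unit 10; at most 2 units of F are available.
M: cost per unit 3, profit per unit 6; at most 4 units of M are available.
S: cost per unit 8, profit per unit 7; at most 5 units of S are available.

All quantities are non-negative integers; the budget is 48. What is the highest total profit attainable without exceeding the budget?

N has the best ratio (11/3); taking only N gives at most 4×11 = 44 (stopped by the supply cap of 4).
Mixing does better — 4×N, 2×F, 4×M, and 1×S: cost 48 ≤ 48, profit 4·11 + 2·10 + 4·6 + 1·7 = 95.

95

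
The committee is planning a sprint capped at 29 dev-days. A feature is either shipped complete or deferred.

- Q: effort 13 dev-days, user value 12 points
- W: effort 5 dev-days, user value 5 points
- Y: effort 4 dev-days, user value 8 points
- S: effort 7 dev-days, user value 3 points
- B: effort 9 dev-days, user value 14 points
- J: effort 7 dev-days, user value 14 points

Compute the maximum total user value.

Allowing fractional choices, the relaxed optimum would be about 44.7, but features are indivisible.
W + Y + B + J: effort 5 + 4 + 9 + 7 = 25 ≤ 29, user value 5 + 8 + 14 + 14 = 41.
Y + S + B + J: effort 4 + 7 + 9 + 7 = 27 ≤ 29, user value 8 + 3 + 14 + 14 = 39.
Q + B + J: effort 13 + 9 + 7 = 29 ≤ 29, user value 12 + 14 + 14 = 40.
Best is W, Y, B, and J with total user value 41.

41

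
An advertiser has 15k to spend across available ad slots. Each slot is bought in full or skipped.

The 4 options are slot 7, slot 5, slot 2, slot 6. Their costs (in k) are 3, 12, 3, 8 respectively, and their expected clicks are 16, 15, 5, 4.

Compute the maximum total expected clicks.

Allowing fractional choices, the relaxed optimum would be about 32.2, but ad slots are indivisible.
slot 7 + slot 2: cost 3 + 3 = 6 ≤ 15, expected clicks 16 + 5 = 21.
slot 7 + slot 5: cost 3 + 12 = 15 ≤ 15, expected clicks 16 + 15 = 31.
slot 7 + slot 2 + slot 6: cost 3 + 3 + 8 = 14 ≤ 15, expected clicks 16 + 5 + 4 = 25.
Best is slot 7 and slot 5 with total expected clicks 31.

31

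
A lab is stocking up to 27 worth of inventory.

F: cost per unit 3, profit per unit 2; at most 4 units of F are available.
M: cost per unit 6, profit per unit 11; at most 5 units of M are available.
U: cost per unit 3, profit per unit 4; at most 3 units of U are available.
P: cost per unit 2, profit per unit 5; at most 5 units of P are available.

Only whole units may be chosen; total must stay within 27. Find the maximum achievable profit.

53

P has the best ratio (5/2); taking only P gives at most 5×5 = 25 (stopped by the supply cap of 5).
Mixing does better — 3×M and 4×P: cost 26 ≤ 27, profit 3·11 + 4·5 = 53.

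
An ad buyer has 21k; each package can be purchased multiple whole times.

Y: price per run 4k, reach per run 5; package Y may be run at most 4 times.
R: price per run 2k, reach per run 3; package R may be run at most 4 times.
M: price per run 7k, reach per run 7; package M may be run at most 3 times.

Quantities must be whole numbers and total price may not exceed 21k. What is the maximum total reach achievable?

2×Y, 3×R, and 1×M: price 21 ≤ 21, reach 2·5 + 3·3 + 1·7 = 26.
3×Y and 4×R: price 20 ≤ 21, reach 3·5 + 4·3 = 27.
Best is 27.

27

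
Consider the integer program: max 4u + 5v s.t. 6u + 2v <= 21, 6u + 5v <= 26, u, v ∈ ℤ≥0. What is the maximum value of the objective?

The continuous relaxation peaks at (0, 5.2) with value 26.00; rounding to a feasible lattice point costs some objective.
(u,v)=(0,5): 6·0+2·5=10≤21, 6·0+5·5=25≤26, objective 25.
(u,v)=(1,4): 6·1+2·4=14≤21, 6·1+5·4=26≤26, objective 24.
(u,v)=(0,4): 6·0+2·4=8≤21, 6·0+5·4=20≤26, objective 20.
No feasible integer point exceeds 25.

25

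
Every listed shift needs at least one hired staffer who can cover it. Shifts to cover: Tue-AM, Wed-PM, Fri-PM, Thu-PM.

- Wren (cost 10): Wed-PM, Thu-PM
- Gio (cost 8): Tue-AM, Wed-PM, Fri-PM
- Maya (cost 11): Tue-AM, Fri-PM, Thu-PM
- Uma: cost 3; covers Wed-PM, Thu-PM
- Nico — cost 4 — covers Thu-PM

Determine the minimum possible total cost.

Choose Gio and Uma: together they cover Tue-AM, Wed-PM, Fri-PM, Thu-PM — every shift.
Total cost: 8 + 3 = 11.

11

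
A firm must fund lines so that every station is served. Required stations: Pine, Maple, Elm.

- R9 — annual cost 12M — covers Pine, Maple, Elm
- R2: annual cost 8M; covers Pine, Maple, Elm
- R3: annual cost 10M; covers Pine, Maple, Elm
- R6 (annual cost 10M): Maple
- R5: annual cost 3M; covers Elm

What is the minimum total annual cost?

8

R2 alone covers Pine, Maple, Elm — every station.
Total annual cost: 8.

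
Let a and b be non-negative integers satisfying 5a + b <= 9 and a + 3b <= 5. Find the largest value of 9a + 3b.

12

Relaxing integrality, the LP optimum is 17.57 at (a,b) = (1.57, 1.14), which is not an integer point.
(a,b)=(1,1): 5·1+1·1=6≤9, 1·1+3·1=4≤5, objective 12.
(a,b)=(1,0): 5·1+1·0=5≤9, 1·1+3·0=1≤5, objective 9.
(a,b)=(0,1): 5·0+1·1=1≤9, 1·0+3·1=3≤5, objective 3.
The best lattice point is (1,1), giving 12.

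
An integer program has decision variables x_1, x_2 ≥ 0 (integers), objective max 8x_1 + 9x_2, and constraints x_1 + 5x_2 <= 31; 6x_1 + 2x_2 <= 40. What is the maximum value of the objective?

Relaxing integrality, the LP optimum is 86.36 at (x_1,x_2) = (4.93, 5.21), which is not an integer point.
(x_1,x_2)=(5,5): 1·5+5·5=30≤31, 6·5+2·5=40≤40, objective 85.
(x_1,x_2)=(4,5): 1·4+5·5=29≤31, 6·4+2·5=34≤40, objective 77.
The best lattice point is (5,5), giving 85.

85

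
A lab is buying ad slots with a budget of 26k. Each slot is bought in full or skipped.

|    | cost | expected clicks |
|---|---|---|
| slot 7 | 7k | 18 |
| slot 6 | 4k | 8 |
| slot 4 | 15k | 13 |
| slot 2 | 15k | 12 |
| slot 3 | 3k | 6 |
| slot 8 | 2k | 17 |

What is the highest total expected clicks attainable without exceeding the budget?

Allowing fractional choices, the relaxed optimum would be about 57.7, but ad slots are indivisible.
slot 7 + slot 2 + slot 8: cost 7 + 15 + 2 = 24 ≤ 26, expected clicks 18 + 12 + 17 = 47.
slot 7 + slot 4 + slot 8: cost 7 + 15 + 2 = 24 ≤ 26, expected clicks 18 + 13 + 17 = 48.
slot 7 + slot 6 + slot 3 + slot 8: cost 7 + 4 + 3 + 2 = 16 ≤ 26, expected clicks 18 + 8 + 6 + 17 = 49.
Best is slot 7, slot 6, slot 3, and slot 8 with total expected clicks 49.

49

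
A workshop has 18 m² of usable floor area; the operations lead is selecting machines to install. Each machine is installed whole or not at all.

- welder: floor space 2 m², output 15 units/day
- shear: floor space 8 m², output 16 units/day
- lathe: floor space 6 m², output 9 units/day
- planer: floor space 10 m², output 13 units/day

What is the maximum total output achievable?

Take welder, shear, and lathe: floor space 2 + 8 + 6 = 16 ≤ 18, output 15 + 16 + 9 = 40.
No other feasible combination does better.

40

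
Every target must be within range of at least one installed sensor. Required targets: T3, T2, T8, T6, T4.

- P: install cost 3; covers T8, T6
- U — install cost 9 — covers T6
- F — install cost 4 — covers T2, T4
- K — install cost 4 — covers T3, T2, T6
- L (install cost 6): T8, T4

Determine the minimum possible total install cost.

10

The greedy cost-per-new-target heuristic would pick K, P, and F for 11, but a cheaper cover exists.
Choose K and L: together they cover T3, T2, T8, T6, T4 — every target.
Total install cost: 4 + 6 = 10.
No cover costs less than 10.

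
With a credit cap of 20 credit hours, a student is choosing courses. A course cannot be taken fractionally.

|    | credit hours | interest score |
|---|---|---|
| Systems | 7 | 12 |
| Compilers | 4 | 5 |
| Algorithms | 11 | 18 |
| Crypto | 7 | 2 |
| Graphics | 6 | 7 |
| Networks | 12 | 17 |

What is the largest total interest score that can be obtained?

30

Allowing fractional choices, the relaxed optimum would be about 32.8, but courses are indivisible.
Systems + Networks: credit hours 7 + 12 = 19 ≤ 20, interest score 12 + 17 = 29.
Systems + Algorithms: credit hours 7 + 11 = 18 ≤ 20, interest score 12 + 18 = 30.
Algorithms + Graphics: credit hours 11 + 6 = 17 ≤ 20, interest score 18 + 7 = 25.
Best is Systems and Algorithms with total interest score 30.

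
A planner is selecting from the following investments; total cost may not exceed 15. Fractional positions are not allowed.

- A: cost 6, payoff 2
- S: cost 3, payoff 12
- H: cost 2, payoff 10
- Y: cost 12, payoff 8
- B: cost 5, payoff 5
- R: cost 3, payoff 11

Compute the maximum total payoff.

Take S, H, B, and R: cost 3 + 2 + 5 + 3 = 13 ≤ 15, payoff 12 + 10 + 5 + 11 = 38.
No other feasible combination does better.

38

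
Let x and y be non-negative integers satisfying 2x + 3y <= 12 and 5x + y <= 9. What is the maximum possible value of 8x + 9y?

36

Relaxing integrality, the LP optimum is 38.31 at (x,y) = (1.15, 3.23), which is not an integer point.
(x,y)=(0,4) is feasible, giving 36.
(x,y)=(1,3) is feasible, giving 35.
(x,y)=(0,3) is feasible, giving 27.
Maximum is 36 at (x,y)=(0,4).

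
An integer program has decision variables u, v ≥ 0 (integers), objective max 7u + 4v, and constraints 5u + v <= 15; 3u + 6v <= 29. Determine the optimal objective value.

26

The continuous relaxation peaks at (2.26, 3.7) with value 30.63; rounding to a feasible lattice point costs some objective.
(u,v)=(2,3): 5·2+1·3=13≤15, 3·2+6·3=24≤29, objective 26.
(u,v)=(1,4): 5·1+1·4=9≤15, 3·1+6·4=27≤29, objective 23.
(u,v)=(2,2): 5·2+1·2=12≤15, 3·2+6·2=18≤29, objective 22.
The best lattice point is (2,3), giving 26.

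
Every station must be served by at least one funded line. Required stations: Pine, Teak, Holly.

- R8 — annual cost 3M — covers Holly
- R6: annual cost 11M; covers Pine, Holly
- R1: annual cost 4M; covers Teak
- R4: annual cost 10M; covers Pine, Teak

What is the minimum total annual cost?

The greedy cost-per-new-station heuristic would pick R8, R1, and R4 for 17, but a cheaper cover exists.
Choose R8 and R4: together they cover Pine, Teak, Holly — every station.
Total annual cost: 3 + 10 = 13.
No cover costs less than 13.

13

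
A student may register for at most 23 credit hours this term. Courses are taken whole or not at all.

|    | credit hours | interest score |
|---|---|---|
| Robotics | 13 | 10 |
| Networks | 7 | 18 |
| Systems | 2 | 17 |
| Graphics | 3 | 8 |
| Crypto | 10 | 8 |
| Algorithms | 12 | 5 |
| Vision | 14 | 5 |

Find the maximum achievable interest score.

Allowing fractional choices, the relaxed optimum would be about 51.8, but courses are indivisible.
Robotics + Networks + Systems: credit hours 13 + 7 + 2 = 22 ≤ 23, interest score 10 + 18 + 17 = 45.
Networks + Systems + Graphics: credit hours 7 + 2 + 3 = 12 ≤ 23, interest score 18 + 17 + 8 = 43.
Networks + Systems + Graphics + Crypto: credit hours 7 + 2 + 3 + 10 = 22 ≤ 23, interest score 18 + 17 + 8 + 8 = 51.
Best is Networks, Systems, Graphics, and Crypto with total interest score 51.

51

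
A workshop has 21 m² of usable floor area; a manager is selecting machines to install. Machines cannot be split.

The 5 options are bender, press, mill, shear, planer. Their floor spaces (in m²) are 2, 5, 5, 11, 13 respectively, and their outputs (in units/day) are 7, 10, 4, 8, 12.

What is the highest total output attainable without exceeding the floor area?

29

bender + mill + planer: floor space 2 + 5 + 13 = 20 ≤ 21, output 7 + 4 + 12 = 23.
bender + press + planer: floor space 2 + 5 + 13 = 20 ≤ 21, output 7 + 10 + 12 = 29.
bender + press + shear: floor space 2 + 5 + 11 = 18 ≤ 21, output 7 + 10 + 8 = 25.
Best is bender, press, and planer with total output 29.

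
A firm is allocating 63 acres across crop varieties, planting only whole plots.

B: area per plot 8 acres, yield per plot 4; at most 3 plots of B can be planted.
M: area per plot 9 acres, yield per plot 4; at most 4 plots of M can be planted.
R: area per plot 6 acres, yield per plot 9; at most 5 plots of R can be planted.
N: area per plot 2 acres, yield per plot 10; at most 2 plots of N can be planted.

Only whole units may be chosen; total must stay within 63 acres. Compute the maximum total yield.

N has the best ratio (10/2); taking only N gives at most 2×10 = 20 (stopped by the supply cap of 2).
Mixing does better — 3×M, 5×R, and 2×N: area 61 ≤ 63, yield 3·4 + 5·9 + 2·10 = 77.

77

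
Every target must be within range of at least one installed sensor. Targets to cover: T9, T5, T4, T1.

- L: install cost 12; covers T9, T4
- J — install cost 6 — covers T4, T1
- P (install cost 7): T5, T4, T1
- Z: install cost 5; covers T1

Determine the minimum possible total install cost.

19

Choose L and P: together they cover T9, T5, T4, T1 — every target.
Total install cost: 12 + 7 = 19.
No cover costs less than 19.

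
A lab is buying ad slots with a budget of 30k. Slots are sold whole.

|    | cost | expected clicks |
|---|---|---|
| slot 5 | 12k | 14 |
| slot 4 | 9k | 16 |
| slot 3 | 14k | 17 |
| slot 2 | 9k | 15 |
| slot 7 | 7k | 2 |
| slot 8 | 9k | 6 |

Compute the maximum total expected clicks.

45

Treat it as a binary knapsack problem.
slot 5 + slot 4 + slot 8: cost 12 + 9 + 9 = 30 ≤ 30, expected clicks 14 + 16 + 6 = 36.
slot 4 + slot 2 + slot 8: cost 9 + 9 + 9 = 27 ≤ 30, expected clicks 16 + 15 + 6 = 37.
slot 5 + slot 4 + slot 2: cost 12 + 9 + 9 = 30 ≤ 30, expected clicks 14 + 16 + 15 = 45.
Best is slot 5, slot 4, and slot 2 with total expected clicks 45.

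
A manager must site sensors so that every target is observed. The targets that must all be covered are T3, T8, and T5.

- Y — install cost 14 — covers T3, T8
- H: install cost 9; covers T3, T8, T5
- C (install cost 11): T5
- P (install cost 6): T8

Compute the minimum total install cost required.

9

This is a weighted set-cover instance.
H alone covers T3, T8, T5 — every target.
Total install cost: 9.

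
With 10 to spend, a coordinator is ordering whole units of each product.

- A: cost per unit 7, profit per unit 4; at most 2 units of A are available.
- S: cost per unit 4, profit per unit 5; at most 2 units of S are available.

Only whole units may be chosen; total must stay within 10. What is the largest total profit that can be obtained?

10

2×S: cost 8 ≤ 10, profit 2·5 = 10.
1×S: cost 4 ≤ 10, profit 1·5 = 5.
Best is 10.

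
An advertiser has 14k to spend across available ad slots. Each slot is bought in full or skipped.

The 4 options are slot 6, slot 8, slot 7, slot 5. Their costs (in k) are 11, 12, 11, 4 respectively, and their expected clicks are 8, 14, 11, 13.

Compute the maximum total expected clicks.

14

Treat it as a binary knapsack problem.
slot 7: cost 11 ≤ 14, expected clicks 11.
slot 8: cost 12 ≤ 14, expected clicks 14.
slot 5: cost 4 ≤ 14, expected clicks 13.
Best is slot 8 with total expected clicks 14.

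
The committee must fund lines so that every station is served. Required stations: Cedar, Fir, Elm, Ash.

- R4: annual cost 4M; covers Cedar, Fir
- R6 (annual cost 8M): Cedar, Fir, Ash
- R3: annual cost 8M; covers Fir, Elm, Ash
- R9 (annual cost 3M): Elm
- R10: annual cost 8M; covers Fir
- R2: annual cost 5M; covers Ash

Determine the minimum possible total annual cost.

11

The greedy cost-per-new-station heuristic would pick R4, R9, and R2 for 12, but a cheaper cover exists.
Choose R6 and R9: together they cover Cedar, Fir, Elm, Ash — every station.
Total annual cost: 8 + 3 = 11.
No cover costs less than 11.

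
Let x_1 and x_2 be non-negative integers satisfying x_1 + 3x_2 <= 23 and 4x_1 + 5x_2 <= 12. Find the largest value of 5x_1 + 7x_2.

15

The continuous relaxation peaks at (0, 2.4) with value 16.80; rounding to a feasible lattice point costs some objective.
(x_1,x_2)=(3,0): 1·3+3·0=3≤23, 4·3+5·0=12≤12, objective 15.
(x_1,x_2)=(0,2): 1·0+3·2=6≤23, 4·0+5·2=10≤12, objective 14.
(x_1,x_2)=(1,1): 1·1+3·1=4≤23, 4·1+5·1=9≤12, objective 12.
No feasible integer point exceeds 15.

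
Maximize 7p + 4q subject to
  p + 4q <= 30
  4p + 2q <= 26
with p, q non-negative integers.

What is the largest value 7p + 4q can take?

48

Relaxing integrality, the LP optimum is 48.86 at (p,q) = (3.14, 6.71), which is not an integer point.
(p,q)=(4,5): 1·4+4·5=24≤30, 4·4+2·5=26≤26, objective 48.
(p,q)=(3,6): 1·3+4·6=27≤30, 4·3+2·6=24≤26, objective 45.
(p,q)=(4,4): 1·4+4·4=20≤30, 4·4+2·4=24≤26, objective 44.
The best lattice point is (4,5), giving 48.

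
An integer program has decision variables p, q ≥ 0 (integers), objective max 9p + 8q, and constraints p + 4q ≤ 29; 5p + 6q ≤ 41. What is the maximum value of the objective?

(p,q)=(8,0) is feasible, giving 72.
(p,q)=(7,1) is feasible, giving 71.
(p,q)=(7,0) is feasible, giving 63.
The best lattice point is (8,0), giving 72.

72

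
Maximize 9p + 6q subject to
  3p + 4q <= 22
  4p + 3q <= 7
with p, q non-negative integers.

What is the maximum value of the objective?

15

The continuous relaxation peaks at (1.75, 0) with value 15.75; rounding to a feasible lattice point costs some objective.
(p,q)=(1,1): 3·1+4·1=7≤22, 4·1+3·1=7≤7, objective 15.
(p,q)=(0,2): 3·0+4·2=8≤22, 4·0+3·2=6≤7, objective 12.
(p,q)=(1,0): 3·1+4·0=3≤22, 4·1+3·0=4≤7, objective 9.
(p,q)=(0,1): 3·0+4·1=4≤22, 4·0+3·1=3≤7, objective 6.
No feasible integer point exceeds 15.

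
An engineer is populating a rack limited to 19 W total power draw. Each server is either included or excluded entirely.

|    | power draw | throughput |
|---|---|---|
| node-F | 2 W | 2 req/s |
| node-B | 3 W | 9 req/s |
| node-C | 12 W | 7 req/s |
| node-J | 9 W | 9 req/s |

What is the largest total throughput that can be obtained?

Take node-F, node-B, and node-J: power draw 2 + 3 + 9 = 14 ≤ 19, throughput 2 + 9 + 9 = 20.
No other feasible combination does better.

20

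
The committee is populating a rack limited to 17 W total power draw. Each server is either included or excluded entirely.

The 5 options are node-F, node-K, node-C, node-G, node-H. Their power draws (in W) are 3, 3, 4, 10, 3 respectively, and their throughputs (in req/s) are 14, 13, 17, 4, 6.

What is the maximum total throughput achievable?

Allowing fractional choices, the relaxed optimum would be about 51.6, but servers are indivisible.
node-F + node-K + node-C: power draw 3 + 3 + 4 = 10 ≤ 17, throughput 14 + 13 + 17 = 44.
node-F + node-K + node-C + node-H: power draw 3 + 3 + 4 + 3 = 13 ≤ 17, throughput 14 + 13 + 17 + 6 = 50.
node-F + node-C + node-H: power draw 3 + 4 + 3 = 10 ≤ 17, throughput 14 + 17 + 6 = 37.
Best is node-F, node-K, node-C, and node-H with total throughput 50.

50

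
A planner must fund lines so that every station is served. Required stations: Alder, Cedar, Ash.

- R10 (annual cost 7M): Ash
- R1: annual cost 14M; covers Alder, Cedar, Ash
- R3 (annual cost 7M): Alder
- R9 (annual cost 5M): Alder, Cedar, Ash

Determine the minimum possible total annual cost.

R9 alone covers Alder, Cedar, Ash — every station.
Total annual cost: 5.
No cover costs less than 5.

5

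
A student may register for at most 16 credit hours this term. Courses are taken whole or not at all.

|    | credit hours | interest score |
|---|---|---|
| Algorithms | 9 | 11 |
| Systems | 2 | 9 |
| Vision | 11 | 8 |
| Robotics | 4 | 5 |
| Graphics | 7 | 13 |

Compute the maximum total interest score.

Algorithms + Graphics: credit hours 9 + 7 = 16 ≤ 16, interest score 11 + 13 = 24.
Algorithms + Systems + Robotics: credit hours 9 + 2 + 4 = 15 ≤ 16, interest score 11 + 9 + 5 = 25.
Systems + Robotics + Graphics: credit hours 2 + 4 + 7 = 13 ≤ 16, interest score 9 + 5 + 13 = 27.
Best is Systems, Robotics, and Graphics with total interest score 27.

27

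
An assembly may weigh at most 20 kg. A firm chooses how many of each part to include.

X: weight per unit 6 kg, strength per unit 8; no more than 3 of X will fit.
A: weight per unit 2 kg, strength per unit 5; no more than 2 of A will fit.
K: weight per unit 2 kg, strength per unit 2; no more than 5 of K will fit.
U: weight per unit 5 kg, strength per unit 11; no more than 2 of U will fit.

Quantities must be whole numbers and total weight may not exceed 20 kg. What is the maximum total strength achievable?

40

A has the best ratio (5/2); taking only A gives at most 2×5 = 10 (stopped by the supply cap of 2).
Mixing does better — 1×X, 2×A, and 2×U: weight 20 ≤ 20, strength 1·8 + 2·5 + 2·11 = 40.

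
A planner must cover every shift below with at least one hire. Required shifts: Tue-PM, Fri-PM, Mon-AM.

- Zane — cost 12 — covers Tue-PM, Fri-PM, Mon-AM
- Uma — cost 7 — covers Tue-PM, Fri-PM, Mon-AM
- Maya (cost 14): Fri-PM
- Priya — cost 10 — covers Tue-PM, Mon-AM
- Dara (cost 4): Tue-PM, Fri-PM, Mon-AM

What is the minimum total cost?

4

Dara alone covers Tue-PM, Fri-PM, Mon-AM — every shift.
Total cost: 4.
No cover costs less than 4.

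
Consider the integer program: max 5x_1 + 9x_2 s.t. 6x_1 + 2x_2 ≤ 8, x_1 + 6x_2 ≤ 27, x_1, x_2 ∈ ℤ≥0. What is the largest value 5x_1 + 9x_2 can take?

(x_1,x_2)=(0,4): 6·0+2·4=8≤8, 1·0+6·4=24≤27, objective 36.
(x_1,x_2)=(0,3): 6·0+2·3=6≤8, 1·0+6·3=18≤27, objective 27.
No feasible integer point exceeds 36.

36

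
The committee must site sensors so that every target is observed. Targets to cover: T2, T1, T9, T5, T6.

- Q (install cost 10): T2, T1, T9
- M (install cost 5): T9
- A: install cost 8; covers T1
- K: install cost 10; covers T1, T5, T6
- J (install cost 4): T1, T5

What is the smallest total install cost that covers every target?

The greedy cost-per-new-target heuristic would pick J, Q, and K for 24, but a cheaper cover exists.
Choose Q and K: together they cover T2, T1, T9, T5, T6 — every target.
Total install cost: 10 + 10 = 20.
No cover costs less than 20.

20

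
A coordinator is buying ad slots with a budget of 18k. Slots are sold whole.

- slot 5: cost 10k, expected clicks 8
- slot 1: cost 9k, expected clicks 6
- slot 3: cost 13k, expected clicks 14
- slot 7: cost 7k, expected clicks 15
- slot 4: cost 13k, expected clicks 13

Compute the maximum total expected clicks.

Treat it as a binary knapsack problem.
slot 7: cost 7 ≤ 18, expected clicks 15.
slot 5 + slot 7: cost 10 + 7 = 17 ≤ 18, expected clicks 8 + 15 = 23.
slot 1 + slot 7: cost 9 + 7 = 16 ≤ 18, expected clicks 6 + 15 = 21.
Best is slot 5 and slot 7 with total expected clicks 23.

23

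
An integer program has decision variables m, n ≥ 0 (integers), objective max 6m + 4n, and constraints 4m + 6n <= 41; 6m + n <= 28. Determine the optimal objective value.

(m,n)=(4,4) is feasible, giving 40.
(m,n)=(4,3) is feasible, giving 36.
The best lattice point is (4,4), giving 40.

40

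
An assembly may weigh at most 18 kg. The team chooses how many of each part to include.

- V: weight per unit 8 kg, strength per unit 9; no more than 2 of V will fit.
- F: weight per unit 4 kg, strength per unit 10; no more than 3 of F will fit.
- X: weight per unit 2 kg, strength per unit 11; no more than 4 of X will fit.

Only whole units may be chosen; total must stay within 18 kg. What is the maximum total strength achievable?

X has the best ratio (11/2); taking only X gives at most 4×11 = 44 (stopped by the supply cap of 4).
Mixing does better — 2×F and 4×X: weight 16 ≤ 18, strength 2·10 + 4·11 = 64.

64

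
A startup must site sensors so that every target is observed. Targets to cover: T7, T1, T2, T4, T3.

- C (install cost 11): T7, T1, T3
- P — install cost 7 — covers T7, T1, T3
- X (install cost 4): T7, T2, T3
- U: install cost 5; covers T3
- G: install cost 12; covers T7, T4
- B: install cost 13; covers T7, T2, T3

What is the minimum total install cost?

Choose P, X, and G: together they cover T7, T1, T2, T4, T3 — every target.
Total install cost: 7 + 4 + 12 = 23.

23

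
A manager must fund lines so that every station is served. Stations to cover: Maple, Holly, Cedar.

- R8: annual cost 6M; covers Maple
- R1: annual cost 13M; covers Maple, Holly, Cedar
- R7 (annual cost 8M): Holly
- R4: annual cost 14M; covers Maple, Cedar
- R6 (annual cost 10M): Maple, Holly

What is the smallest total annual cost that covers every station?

R1 alone covers Maple, Holly, Cedar — every station.
Total annual cost: 13.
No cover costs less than 13.

13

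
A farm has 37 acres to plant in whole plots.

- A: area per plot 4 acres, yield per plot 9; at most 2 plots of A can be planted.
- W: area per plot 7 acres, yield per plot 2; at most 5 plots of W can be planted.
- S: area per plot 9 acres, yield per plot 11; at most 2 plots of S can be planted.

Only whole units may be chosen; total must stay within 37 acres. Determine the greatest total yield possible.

2×A and 2×S: area 26 ≤ 37, yield 2·9 + 2·11 = 40.
2×A, 1×W, and 2×S: area 33 ≤ 37, yield 2·9 + 1·2 + 2·11 = 42.
Best is 42.

42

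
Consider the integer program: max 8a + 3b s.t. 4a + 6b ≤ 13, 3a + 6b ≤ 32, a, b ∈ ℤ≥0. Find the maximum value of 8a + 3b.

24

The continuous relaxation peaks at (3.25, 0) with value 26.00; rounding to a feasible lattice point costs some objective.
(a,b)=(3,0): 4·3+6·0=12≤13, 3·3+6·0=9≤32, objective 24.
(a,b)=(2,0): 4·2+6·0=8≤13, 3·2+6·0=6≤32, objective 16.
Maximum is 24 at (a,b)=(3,0).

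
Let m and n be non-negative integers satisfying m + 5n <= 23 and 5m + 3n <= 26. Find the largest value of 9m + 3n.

45

Relaxing integrality, the LP optimum is 46.80 at (m,n) = (5.2, 0), which is not an integer point.
(m,n)=(5,0): 1·5+5·0=5≤23, 5·5+3·0=25≤26, objective 45.
(m,n)=(4,1): 1·4+5·1=9≤23, 5·4+3·1=23≤26, objective 39.
(m,n)=(4,0): 1·4+5·0=4≤23, 5·4+3·0=20≤26, objective 36.
Maximum is 45 at (m,n)=(5,0).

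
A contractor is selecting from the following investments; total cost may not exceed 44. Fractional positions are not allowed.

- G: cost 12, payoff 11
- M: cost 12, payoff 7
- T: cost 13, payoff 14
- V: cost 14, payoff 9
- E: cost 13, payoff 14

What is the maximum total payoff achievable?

39

G + T + E: cost 12 + 13 + 13 = 38 ≤ 44, payoff 11 + 14 + 14 = 39.
T + V + E: cost 13 + 14 + 13 = 40 ≤ 44, payoff 14 + 9 + 14 = 37.
Best is G, T, and E with total payoff 39.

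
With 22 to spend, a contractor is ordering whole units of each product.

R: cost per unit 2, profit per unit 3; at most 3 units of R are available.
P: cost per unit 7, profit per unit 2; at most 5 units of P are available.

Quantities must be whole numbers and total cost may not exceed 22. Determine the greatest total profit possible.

13

R has the best ratio (3/2); taking only R gives at most 3×3 = 9 (stopped by the supply cap of 3).
Mixing does better — 3×R and 2×P: cost 20 ≤ 22, profit 3·3 + 2·2 = 13.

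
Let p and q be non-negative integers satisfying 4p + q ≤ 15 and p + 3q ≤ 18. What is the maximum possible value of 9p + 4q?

39

The continuous relaxation peaks at (2.45, 5.18) with value 42.82; rounding to a feasible lattice point costs some objective.
(p,q)=(3,3): 4·3+1·3=15≤15, 1·3+3·3=12≤18, objective 39.
(p,q)=(2,5): 4·2+1·5=13≤15, 1·2+3·5=17≤18, objective 38.
(p,q)=(3,2): 4·3+1·2=14≤15, 1·3+3·2=9≤18, objective 35.
The best lattice point is (3,3), giving 39.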